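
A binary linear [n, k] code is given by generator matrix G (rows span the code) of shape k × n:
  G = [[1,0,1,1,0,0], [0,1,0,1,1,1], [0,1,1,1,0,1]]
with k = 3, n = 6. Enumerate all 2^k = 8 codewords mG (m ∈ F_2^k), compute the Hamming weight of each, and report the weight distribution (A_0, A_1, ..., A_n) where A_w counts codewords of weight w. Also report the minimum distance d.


Weight distribution: A_0 = 1, A_2 = 1, A_3 = 3, A_4 = 2, A_5 = 1. Minimum distance d = 2.

Enumerate all 2^3 = 8 messages m ∈ F_2^3.
For each, compute codeword c = mG in F_2^6, then tally its weight.
  m = 000 → c = 000000, weight = 0.
  m = 100 → c = 101100, weight = 3.
  m = 010 → c = 010111, weight = 4.
  m = 110 → c = 111011, weight = 5.
  m = 001 → c = 011101, weight = 4.
  m = 101 → c = 110001, weight = 3.
  m = 011 → c = 001010, weight = 2.
  m = 111 → c = 100110, weight = 3.
Tally weights:
  weight 0: 1 codewords.
  weight 2: 1 codewords.
  weight 3: 3 codewords.
  weight 4: 2 codewords.
  weight 5: 1 codewords.
Minimum distance d = smallest w > 0 with A_w > 0 = 2.
Sanity: Σ A_w = 8 = 2^3 = 8 ✓.


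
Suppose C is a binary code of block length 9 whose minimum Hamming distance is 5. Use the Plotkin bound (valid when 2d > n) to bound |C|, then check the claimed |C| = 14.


Plotkin bound M ≤ 10; given |C| = 14 > bound (violated).

Check applicability: 2d = 10, n = 9.
2d − n = 1 > 0, so Plotkin applies.
Compute d/(2d−n) = 5/1 ≈ 5.0000.
⌊d/(2d−n)⌋ = 5.
Plotkin bound: M ≤ 2·5 = 10.
Given |C| = 14, check: VIOLATED.
This |C| is above the Plotkin bound, so no binary code with n = 9, d = 5 and 14 codewords exists.


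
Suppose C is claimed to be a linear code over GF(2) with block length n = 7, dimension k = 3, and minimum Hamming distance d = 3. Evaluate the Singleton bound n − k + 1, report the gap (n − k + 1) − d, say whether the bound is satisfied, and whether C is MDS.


Singleton RHS = n − k + 1 = 5, slack = 2, bound satisfied, not MDS.

Singleton bound: d ≤ n − k + 1.
Here n = 7, k = 3, so n − k + 1 = 5.
Given d = 3, check d ≤ 5: YES.
Slack = (n − k + 1) − d = 2.
The code is NOT MDS (slack = 2 > 0).
Description: the claimed parameters are [7, 3, 3]_2; such a code would be non-MDS.


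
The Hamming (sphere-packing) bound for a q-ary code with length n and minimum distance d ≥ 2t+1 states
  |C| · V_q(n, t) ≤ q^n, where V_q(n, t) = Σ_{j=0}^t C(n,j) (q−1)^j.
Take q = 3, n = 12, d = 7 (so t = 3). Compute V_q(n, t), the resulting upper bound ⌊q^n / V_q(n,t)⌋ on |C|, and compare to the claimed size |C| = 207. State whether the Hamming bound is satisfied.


V_q(n, t) = 2049, q^n = 531441, Hamming bound = 259, |C| = 207 ≤ bound (satisfied).

Step 1: Compute V_q(n, t) = Σ_{j=0}^3 C(n, j) (q−1)^j.
  j = 0: C(12,0)·(2)^0 = 1·1 = 1.
  j = 1: C(12,1)·(2)^1 = 12·2 = 24.
  j = 2: C(12,2)·(2)^2 = 66·4 = 264.
  j = 3: C(12,3)·(2)^3 = 220·8 = 1760.
  V_q(n, t) = 1 + 24 + 264 + 1760 = 2049.
Step 2: q^n = 3^12 = 531441.
Step 3: Hamming bound ⌊q^n / V_q(n,t)⌋ = ⌊531441/2049⌋ = 259.
Step 4: Compare |C| = 207 to 259: satisfied.
The claimed |C| lies below the Hamming bound.


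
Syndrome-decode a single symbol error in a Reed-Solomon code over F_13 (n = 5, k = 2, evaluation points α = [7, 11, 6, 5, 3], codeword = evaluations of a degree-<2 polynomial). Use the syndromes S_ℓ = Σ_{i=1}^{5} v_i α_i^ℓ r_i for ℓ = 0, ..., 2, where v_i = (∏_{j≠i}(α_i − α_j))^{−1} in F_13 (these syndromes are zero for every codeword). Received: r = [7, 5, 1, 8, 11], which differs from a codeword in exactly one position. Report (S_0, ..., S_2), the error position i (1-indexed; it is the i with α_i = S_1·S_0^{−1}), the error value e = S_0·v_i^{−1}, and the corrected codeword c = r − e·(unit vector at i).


S = (8, 11, 7), error at position 5, error magnitude e = 2, c = [7, 5, 1, 8, 9].

Step 1: column multipliers v_i = (∏_{j≠i}(α_i − α_j))^{−1} mod 13.
  i = 1 (α = 7): (7−11)(7−6)(7−5)(7−3) = (−4)·1·2·4 = −32 ≡ 7, so v_1 = 7^{−1} = 2 (mod 13).
  i = 2 (α = 11): (11−7)(11−6)(11−5)(11−3) = 4·5·6·8 = 960 ≡ 11, so v_2 = 11^{−1} = 6 (mod 13).
  i = 3 (α = 6): (6−7)(6−11)(6−5)(6−3) = (−1)·(−5)·1·3 = 15 ≡ 2, so v_3 = 2^{−1} = 7 (mod 13).
  i = 4 (α = 5): (5−7)(5−11)(5−6)(5−3) = (−2)·(−6)·(−1)·2 = −24 ≡ 2, so v_4 = 2^{−1} = 7 (mod 13).
  i = 5 (α = 3): (3−7)(3−11)(3−6)(3−5) = (−4)·(−8)·(−3)·(−2) = 192 ≡ 10, so v_5 = 10^{−1} = 4 (mod 13).
  v = [2, 6, 7, 7, 4].
Step 2: syndromes of r = [7, 5, 1, 8, 11] (all sums mod 13).
  S_0 = Σ v_i r_i = 2·7 + 6·5 + 7·1 + 7·8 + 4·11 = 151 ≡ 8.
  S_1 = Σ v_i α_i r_i = 2·7·7 + 6·11·5 + 7·6·1 + 7·5·8 + 4·3·11 = 882 ≡ 11.
  α_i^2 mod 13 = [10, 4, 10, 12, 9].
  S_2 = Σ v_i α_i^2 r_i = 2·10·7 + 6·4·5 + 7·10·1 + 7·12·8 + 4·9·11 = 1398 ≡ 7.
  S = (8, 11, 7) ≠ 0, so r is not a codeword (an error is present).
Step 3: locate the error. For a single error e at position i, S_ℓ = v_i·e·α_i^ℓ, so α_err = S_1/S_0.
  S_0^{−1} = 8^{−1} = 5 (mod 13), so α_err = 11·5 = 55 ≡ 3 = α_5. Error position i = 5.
  Consistency check: S_2/S_1 = 7·6 = 42 ≡ 3 = α_err ✓ (single-error assumption holds).
Step 4: error magnitude e = S_0/v_5 = S_0·∏_{j≠5}(α_5 − α_j) = 8·10 = 80 ≡ 2 (mod 13).
Step 5: correct position 5: c_5 = r_5 − e = 11 − 2 ≡ 9 (mod 13). Hence c = [7, 5, 1, 8, 9].
  Check: interpolating c through the α_i gives m(x) = 4 + 6·x (degree < 2) with m(α_i) = c_i for every i, so c is indeed a codeword.


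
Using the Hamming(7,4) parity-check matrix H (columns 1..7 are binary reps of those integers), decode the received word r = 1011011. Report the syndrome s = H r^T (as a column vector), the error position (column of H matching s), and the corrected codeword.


s = (1, 1, 1)^T, error position = 7, corrected codeword c = 1011010

Compute s = H r^T mod 2 one row at a time:
  s_1 = 1 + 0 + 1 + 1 = 3 ≡ 1 (mod 2).
  s_2 = 0 + 1 + 1 + 1 = 3 ≡ 1 (mod 2).
  s_3 = 1 + 1 + 0 + 1 = 3 ≡ 1 (mod 2).
s = (1, 1, 1)^T — this equals column 7 of H (binary 111), so error is at position 7.
Correct: flip bit 7 of r = 1011011 to get c = 1011010.


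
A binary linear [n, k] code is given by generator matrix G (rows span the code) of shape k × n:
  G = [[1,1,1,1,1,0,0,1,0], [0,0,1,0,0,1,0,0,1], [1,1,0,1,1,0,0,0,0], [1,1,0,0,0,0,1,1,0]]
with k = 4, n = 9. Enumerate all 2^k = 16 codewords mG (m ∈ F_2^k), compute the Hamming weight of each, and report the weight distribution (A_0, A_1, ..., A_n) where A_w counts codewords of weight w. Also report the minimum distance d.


Weight distribution: A_0 = 1, A_2 = 1, A_3 = 2, A_4 = 5, A_5 = 2, A_6 = 1, A_7 = 4. Minimum distance d = 2.

Enumerate all 2^4 = 16 messages m ∈ F_2^4.
For each, compute codeword c = mG in F_2^9, then tally its weight.
  m = 0000 → c = 000000000, weight = 0.
  m = 1000 → c = 111110010, weight = 6.
  m = 0100 → c = 001001001, weight = 3.
  m = 1100 → c = 110111011, weight = 7.
  m = 0010 → c = 110110000, weight = 4.
  m = 1010 → c = 001000010, weight = 2.
  m = 0110 → c = 111111001, weight = 7.
  m = 1110 → c = 000001011, weight = 3.
  m = 0001 → c = 110000110, weight = 4.
  m = 1001 → c = 001110100, weight = 4.
  m = 0101 → c = 111001111, weight = 7.
  m = 1101 → c = 000111101, weight = 5.
  m = 0011 → c = 000110110, weight = 4.
  m = 1011 → c = 111000100, weight = 4.
  m = 0111 → c = 001111111, weight = 7.
  m = 1111 → c = 110001101, weight = 5.
Tally weights:
  weight 0: 1 codewords.
  weight 2: 1 codewords.
  weight 3: 2 codewords.
  weight 4: 5 codewords.
  weight 5: 2 codewords.
  weight 6: 1 codewords.
  weight 7: 4 codewords.
Minimum distance d = smallest w > 0 with A_w > 0 = 2.
Sanity: Σ A_w = 16 = 2^4 = 16 ✓.


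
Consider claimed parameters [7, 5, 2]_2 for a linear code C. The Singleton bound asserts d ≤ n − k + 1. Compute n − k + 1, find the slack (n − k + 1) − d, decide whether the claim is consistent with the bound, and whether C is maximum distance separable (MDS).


Singleton RHS = n − k + 1 = 3, slack = 1, bound satisfied, not MDS.

Singleton bound: d ≤ n − k + 1.
Here n = 7, k = 5, so n − k + 1 = 3.
Given d = 2, check d ≤ 3: YES.
Slack = (n − k + 1) − d = 1.
The code is NOT MDS (slack = 1 > 0).
Description: the claimed parameters are [7, 5, 2]_2; such a code would be non-MDS.


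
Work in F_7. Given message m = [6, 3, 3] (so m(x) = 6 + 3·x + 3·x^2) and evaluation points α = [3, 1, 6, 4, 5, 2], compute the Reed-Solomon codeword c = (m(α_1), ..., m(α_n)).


c = [0, 5, 6, 3, 5, 3]

Message polynomial: m(x) = 6 + 3·x + 3·x^2 (mod 7).
For each evaluation point α_i, compute m(α_i) mod 7:
  α_1 = 3: Horner steps 3 → 5 → 0, so m(3) = 0.
  α_2 = 1: Horner steps 3 → 6 → 5, so m(1) = 5.
  α_3 = 6: Horner steps 3 → 0 → 6, so m(6) = 6.
  α_4 = 4: Horner steps 3 → 1 → 3, so m(4) = 3.
  α_5 = 5: Horner steps 3 → 4 → 5, so m(5) = 5.
  α_6 = 2: Horner steps 3 → 2 → 3, so m(2) = 3.
Codeword c = [0, 5, 6, 3, 5, 3] ∈ F_7^6.


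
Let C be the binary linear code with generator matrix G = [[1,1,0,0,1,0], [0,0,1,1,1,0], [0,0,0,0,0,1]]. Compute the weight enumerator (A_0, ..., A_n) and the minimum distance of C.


Weight distribution: A_0 = 1, A_1 = 1, A_3 = 2, A_4 = 3, A_5 = 1. Minimum distance d = 1.

Enumerate all 2^3 = 8 messages m ∈ F_2^3.
For each, compute codeword c = mG in F_2^6, then tally its weight.
  m = 000 → c = 000000, weight = 0.
  m = 100 → c = 110010, weight = 3.
  m = 010 → c = 001110, weight = 3.
  m = 110 → c = 111100, weight = 4.
  m = 001 → c = 000001, weight = 1.
  m = 101 → c = 110011, weight = 4.
  m = 011 → c = 001111, weight = 4.
  m = 111 → c = 111101, weight = 5.
Tally weights:
  weight 0: 1 codewords.
  weight 1: 1 codewords.
  weight 3: 2 codewords.
  weight 4: 3 codewords.
  weight 5: 1 codewords.
Minimum distance d = smallest w > 0 with A_w > 0 = 1.
Sanity: Σ A_w = 8 = 2^3 = 8 ✓.


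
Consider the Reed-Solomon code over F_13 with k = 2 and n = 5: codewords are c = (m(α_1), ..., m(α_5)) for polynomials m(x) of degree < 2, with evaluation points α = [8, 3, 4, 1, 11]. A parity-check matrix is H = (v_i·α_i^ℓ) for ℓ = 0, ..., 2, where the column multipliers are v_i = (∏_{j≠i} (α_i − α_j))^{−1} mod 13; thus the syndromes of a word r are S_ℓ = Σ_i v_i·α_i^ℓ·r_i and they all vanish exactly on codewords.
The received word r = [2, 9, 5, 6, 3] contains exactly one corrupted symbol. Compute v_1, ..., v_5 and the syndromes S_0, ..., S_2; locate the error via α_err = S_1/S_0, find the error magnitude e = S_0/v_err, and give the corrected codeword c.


S = (7, 7, 7), error at position 4, error magnitude e = 2, c = [2, 9, 5, 4, 3].

Step 1: column multipliers v_i = (∏_{j≠i}(α_i − α_j))^{−1} mod 13.
  i = 1 (α = 8): (8−3)(8−4)(8−1)(8−11) = 5·4·7·(−3) = −420 ≡ 9, so v_1 = 9^{−1} = 3 (mod 13).
  i = 2 (α = 3): (3−8)(3−4)(3−1)(3−11) = (−5)·(−1)·2·(−8) = −80 ≡ 11, so v_2 = 11^{−1} = 6 (mod 13).
  i = 3 (α = 4): (4−8)(4−3)(4−1)(4−11) = (−4)·1·3·(−7) = 84 ≡ 6, so v_3 = 6^{−1} = 11 (mod 13).
  i = 4 (α = 1): (1−8)(1−3)(1−4)(1−11) = (−7)·(−2)·(−3)·(−10) = 420 ≡ 4, so v_4 = 4^{−1} = 10 (mod 13).
  i = 5 (α = 11): (11−8)(11−3)(11−4)(11−1) = 3·8·7·10 = 1680 ≡ 3, so v_5 = 3^{−1} = 9 (mod 13).
  v = [3, 6, 11, 10, 9].
Step 2: syndromes of r = [2, 9, 5, 6, 3] (all sums mod 13).
  S_0 = Σ v_i r_i = 3·2 + 6·9 + 11·5 + 10·6 + 9·3 = 202 ≡ 7.
  S_1 = Σ v_i α_i r_i = 3·8·2 + 6·3·9 + 11·4·5 + 10·1·6 + 9·11·3 = 787 ≡ 7.
  α_i^2 mod 13 = [12, 9, 3, 1, 4].
  S_2 = Σ v_i α_i^2 r_i = 3·12·2 + 6·9·9 + 11·3·5 + 10·1·6 + 9·4·3 = 891 ≡ 7.
  S = (7, 7, 7) ≠ 0, so r is not a codeword (an error is present).
Step 3: locate the error. For a single error e at position i, S_ℓ = v_i·e·α_i^ℓ, so α_err = S_1/S_0.
  S_0^{−1} = 7^{−1} = 2 (mod 13), so α_err = 7·2 = 14 ≡ 1 = α_4. Error position i = 4.
  Consistency check: S_2/S_1 = 7·2 = 14 ≡ 1 = α_err ✓ (single-error assumption holds).
Step 4: error magnitude e = S_0/v_4 = S_0·∏_{j≠4}(α_4 − α_j) = 7·4 = 28 ≡ 2 (mod 13).
Step 5: correct position 4: c_4 = r_4 − e = 6 − 2 ≡ 4 (mod 13). Hence c = [2, 9, 5, 4, 3].
  Check: interpolating c through the α_i gives m(x) = 8 + 9·x (degree < 2) with m(α_i) = c_i for every i, so c is indeed a codeword.


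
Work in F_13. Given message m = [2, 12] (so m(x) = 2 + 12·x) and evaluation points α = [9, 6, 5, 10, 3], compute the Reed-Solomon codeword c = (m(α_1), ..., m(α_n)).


c = [6, 9, 10, 5, 12]

Message polynomial: m(x) = 2 + 12·x (mod 13).
For each evaluation point α_i, compute m(α_i) mod 13:
  α_1 = 9: Horner steps 12 → 6, so m(9) = 6.
  α_2 = 6: Horner steps 12 → 9, so m(6) = 9.
  α_3 = 5: Horner steps 12 → 10, so m(5) = 10.
  α_4 = 10: Horner steps 12 → 5, so m(10) = 5.
  α_5 = 3: Horner steps 12 → 12, so m(3) = 12.
Codeword c = [6, 9, 10, 5, 12] ∈ F_13^5.


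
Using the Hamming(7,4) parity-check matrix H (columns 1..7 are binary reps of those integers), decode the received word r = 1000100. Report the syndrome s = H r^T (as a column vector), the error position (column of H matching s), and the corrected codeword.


s = (1, 0, 0)^T, error position = 4, corrected codeword c = 1001100

Compute s = H r^T mod 2 one row at a time:
  s_1 = 0 + 1 + 0 + 0 = 1 ≡ 1 (mod 2).
  s_2 = 0 + 0 + 0 + 0 = 0 ≡ 0 (mod 2).
  s_3 = 1 + 0 + 1 + 0 = 2 ≡ 0 (mod 2).
s = (1, 0, 0)^T — this equals column 4 of H (binary 100), so error is at position 4.
Correct: flip bit 4 of r = 1000100 to get c = 1001100.


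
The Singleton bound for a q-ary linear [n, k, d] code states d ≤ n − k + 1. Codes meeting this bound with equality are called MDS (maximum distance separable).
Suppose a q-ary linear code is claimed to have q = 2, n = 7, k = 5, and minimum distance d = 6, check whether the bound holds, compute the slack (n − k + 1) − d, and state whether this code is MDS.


Singleton RHS = n − k + 1 = 3, slack = -3, bound violated (no such code; not MDS).

Singleton bound: d ≤ n − k + 1.
Here n = 7, k = 5, so n − k + 1 = 3.
Given d = 6, check d ≤ 3: NO.
Slack = (n − k + 1) − d = -3.
The slack is negative: d = 6 exceeds n − k + 1 = 3 by 3, so the Singleton bound is violated and no linear [7, 5, 6]_2 code can exist. In particular it is not MDS (MDS requires d = n − k + 1 exactly).
Description: the claimed parameters are [7, 5, 6]_2; such a code would be impossible (violates the Singleton bound).


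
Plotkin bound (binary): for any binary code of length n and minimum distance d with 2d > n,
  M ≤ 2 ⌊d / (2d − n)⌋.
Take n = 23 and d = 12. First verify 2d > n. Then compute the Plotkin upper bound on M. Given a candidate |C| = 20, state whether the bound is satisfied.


Plotkin bound M ≤ 24; given |C| = 20 ≤ bound (satisfied).

Check applicability: 2d = 24, n = 23.
2d − n = 1 > 0, so Plotkin applies.
Compute d/(2d−n) = 12/1 ≈ 12.0000.
⌊d/(2d−n)⌋ = 12.
Plotkin bound: M ≤ 2·12 = 24.
Given |C| = 20, check: satisfied.
This |C| is below the Plotkin bound.


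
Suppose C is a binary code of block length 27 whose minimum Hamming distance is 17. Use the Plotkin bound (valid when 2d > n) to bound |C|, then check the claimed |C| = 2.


Plotkin bound M ≤ 4; given |C| = 2 ≤ bound (satisfied).

Check applicability: 2d = 34, n = 27.
2d − n = 7 > 0, so Plotkin applies.
Compute d/(2d−n) = 17/7 ≈ 2.4286.
⌊d/(2d−n)⌋ = 2.
Plotkin bound: M ≤ 2·2 = 4.
Given |C| = 2, check: satisfied.
This |C| is below the Plotkin bound.


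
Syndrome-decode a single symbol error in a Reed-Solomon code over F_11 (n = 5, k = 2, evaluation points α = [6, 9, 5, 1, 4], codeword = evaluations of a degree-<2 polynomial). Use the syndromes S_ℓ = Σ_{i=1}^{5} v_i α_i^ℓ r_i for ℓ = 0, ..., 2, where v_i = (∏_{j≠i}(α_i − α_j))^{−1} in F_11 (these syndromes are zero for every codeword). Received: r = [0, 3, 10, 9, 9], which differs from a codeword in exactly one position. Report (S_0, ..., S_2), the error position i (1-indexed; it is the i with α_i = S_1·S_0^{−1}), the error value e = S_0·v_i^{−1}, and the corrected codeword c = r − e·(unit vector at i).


S = (2, 2, 2), error at position 4, error magnitude e = 3, c = [0, 3, 10, 6, 9].

Step 1: column multipliers v_i = (∏_{j≠i}(α_i − α_j))^{−1} mod 11.
  i = 1 (α = 6): (6−9)(6−5)(6−1)(6−4) = (−3)·1·5·2 = −30 ≡ 3, so v_1 = 3^{−1} = 4 (mod 11).
  i = 2 (α = 9): (9−6)(9−5)(9−1)(9−4) = 3·4·8·5 = 480 ≡ 7, so v_2 = 7^{−1} = 8 (mod 11).
  i = 3 (α = 5): (5−6)(5−9)(5−1)(5−4) = (−1)·(−4)·4·1 = 16 ≡ 5, so v_3 = 5^{−1} = 9 (mod 11).
  i = 4 (α = 1): (1−6)(1−9)(1−5)(1−4) = (−5)·(−8)·(−4)·(−3) = 480 ≡ 7, so v_4 = 7^{−1} = 8 (mod 11).
  i = 5 (α = 4): (4−6)(4−9)(4−5)(4−1) = (−2)·(−5)·(−1)·3 = −30 ≡ 3, so v_5 = 3^{−1} = 4 (mod 11).
  v = [4, 8, 9, 8, 4].
Step 2: syndromes of r = [0, 3, 10, 9, 9] (all sums mod 11).
  S_0 = Σ v_i r_i = 4·0 + 8·3 + 9·10 + 8·9 + 4·9 = 222 ≡ 2.
  S_1 = Σ v_i α_i r_i = 4·6·0 + 8·9·3 + 9·5·10 + 8·1·9 + 4·4·9 = 882 ≡ 2.
  α_i^2 mod 11 = [3, 4, 3, 1, 5].
  S_2 = Σ v_i α_i^2 r_i = 4·3·0 + 8·4·3 + 9·3·10 + 8·1·9 + 4·5·9 = 618 ≡ 2.
  S = (2, 2, 2) ≠ 0, so r is not a codeword (an error is present).
Step 3: locate the error. For a single error e at position i, S_ℓ = v_i·e·α_i^ℓ, so α_err = S_1/S_0.
  S_0^{−1} = 2^{−1} = 6 (mod 11), so α_err = 2·6 = 12 ≡ 1 = α_4. Error position i = 4.
  Consistency check: S_2/S_1 = 2·6 = 12 ≡ 1 = α_err ✓ (single-error assumption holds).
Step 4: error magnitude e = S_0/v_4 = S_0·∏_{j≠4}(α_4 − α_j) = 2·7 = 14 ≡ 3 (mod 11).
Step 5: correct position 4: c_4 = r_4 − e = 9 − 3 ≡ 6 (mod 11). Hence c = [0, 3, 10, 6, 9].
  Check: interpolating c through the α_i gives m(x) = 5 + 1·x (degree < 2) with m(α_i) = c_i for every i, so c is indeed a codeword.


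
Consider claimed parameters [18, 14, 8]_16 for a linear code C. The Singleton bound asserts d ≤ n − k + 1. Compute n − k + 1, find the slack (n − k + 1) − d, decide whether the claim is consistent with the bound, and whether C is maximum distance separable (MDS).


Singleton RHS = n − k + 1 = 5, slack = -3, bound violated (no such code; not MDS).

Singleton bound: d ≤ n − k + 1.
Here n = 18, k = 14, so n − k + 1 = 5.
Given d = 8, check d ≤ 5: NO.
Slack = (n − k + 1) − d = -3.
The slack is negative: d = 8 exceeds n − k + 1 = 5 by 3, so the Singleton bound is violated and no linear [18, 14, 8]_16 code can exist. In particular it is not MDS (MDS requires d = n − k + 1 exactly).
Description: the claimed parameters are [18, 14, 8]_16; such a code would be impossible (violates the Singleton bound).


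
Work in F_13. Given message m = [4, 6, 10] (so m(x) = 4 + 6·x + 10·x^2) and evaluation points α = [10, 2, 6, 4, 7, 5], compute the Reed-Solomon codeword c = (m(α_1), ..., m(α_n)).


c = [11, 4, 10, 6, 3, 11]

Message polynomial: m(x) = 4 + 6·x + 10·x^2 (mod 13).
For each evaluation point α_i, compute m(α_i) mod 13:
  α_1 = 10: Horner steps 10 → 2 → 11, so m(10) = 11.
  α_2 = 2: Horner steps 10 → 0 → 4, so m(2) = 4.
  α_3 = 6: Horner steps 10 → 1 → 10, so m(6) = 10.
  α_4 = 4: Horner steps 10 → 7 → 6, so m(4) = 6.
  α_5 = 7: Horner steps 10 → 11 → 3, so m(7) = 3.
  α_6 = 5: Horner steps 10 → 4 → 11, so m(5) = 11.
Codeword c = [11, 4, 10, 6, 3, 11] ∈ F_13^6.


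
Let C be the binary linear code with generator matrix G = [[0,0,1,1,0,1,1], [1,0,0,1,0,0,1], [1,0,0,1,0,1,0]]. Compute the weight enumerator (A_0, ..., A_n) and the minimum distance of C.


Weight distribution: A_0 = 1, A_2 = 2, A_3 = 4, A_4 = 1. Minimum distance d = 2.

Enumerate all 2^3 = 8 messages m ∈ F_2^3.
For each, compute codeword c = mG in F_2^7, then tally its weight.
  m = 000 → c = 0000000, weight = 0.
  m = 100 → c = 0011011, weight = 4.
  m = 010 → c = 1001001, weight = 3.
  m = 110 → c = 1010010, weight = 3.
  m = 001 → c = 1001010, weight = 3.
  m = 101 → c = 1010001, weight = 3.
  m = 011 → c = 0000011, weight = 2.
  m = 111 → c = 0011000, weight = 2.
Tally weights:
  weight 0: 1 codewords.
  weight 2: 2 codewords.
  weight 3: 4 codewords.
  weight 4: 1 codewords.
Minimum distance d = smallest w > 0 with A_w > 0 = 2.
Sanity: Σ A_w = 8 = 2^3 = 8 ✓.


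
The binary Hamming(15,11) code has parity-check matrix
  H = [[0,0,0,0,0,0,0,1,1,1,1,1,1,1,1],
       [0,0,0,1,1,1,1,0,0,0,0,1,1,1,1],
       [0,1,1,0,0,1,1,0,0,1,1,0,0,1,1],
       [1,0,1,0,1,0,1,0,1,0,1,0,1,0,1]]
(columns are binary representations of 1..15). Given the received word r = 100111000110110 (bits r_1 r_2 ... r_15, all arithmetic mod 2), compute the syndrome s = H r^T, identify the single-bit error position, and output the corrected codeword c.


s = (0, 1, 0, 0)^T, error position = 4, corrected codeword c = 100011000110110

Compute s = H r^T mod 2 one row at a time:
  s_1 = 0 + 0 + 1 + 1 + 0 + 1 + 1 + 0 = 4 ≡ 0 (mod 2).
  s_2 = 1 + 1 + 1 + 0 + 0 + 1 + 1 + 0 = 5 ≡ 1 (mod 2).
  s_3 = 0 + 0 + 1 + 0 + 1 + 1 + 1 + 0 = 4 ≡ 0 (mod 2).
  s_4 = 1 + 0 + 1 + 0 + 0 + 1 + 1 + 0 = 4 ≡ 0 (mod 2).
s = (0, 1, 0, 0)^T — this equals column 4 of H (binary 0100), so error is at position 4.
Correct: flip bit 4 of r = 100111000110110 to get c = 100011000110110.


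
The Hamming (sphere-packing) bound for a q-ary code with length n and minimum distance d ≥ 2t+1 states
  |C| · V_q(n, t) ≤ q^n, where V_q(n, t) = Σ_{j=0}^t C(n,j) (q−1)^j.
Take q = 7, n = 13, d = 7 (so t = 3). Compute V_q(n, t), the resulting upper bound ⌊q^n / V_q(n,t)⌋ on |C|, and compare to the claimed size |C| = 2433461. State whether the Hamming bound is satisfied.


V_q(n, t) = 64663, q^n = 96889010407, Hamming bound = 1498368, |C| = 2433461 > bound (violated).

Step 1: Compute V_q(n, t) = Σ_{j=0}^3 C(n, j) (q−1)^j.
  j = 0: C(13,0)·(6)^0 = 1·1 = 1.
  j = 1: C(13,1)·(6)^1 = 13·6 = 78.
  j = 2: C(13,2)·(6)^2 = 78·36 = 2808.
  j = 3: C(13,3)·(6)^3 = 286·216 = 61776.
  V_q(n, t) = 1 + 78 + 2808 + 61776 = 64663.
Step 2: q^n = 7^13 = 96889010407.
Step 3: Hamming bound ⌊q^n / V_q(n,t)⌋ = ⌊96889010407/64663⌋ = 1498368.
Step 4: Compare |C| = 2433461 to 1498368: violated.
The claimed |C| lies above the Hamming bound, so no 7-ary code of length 13 with d ≥ 7 can have 2433461 codewords.


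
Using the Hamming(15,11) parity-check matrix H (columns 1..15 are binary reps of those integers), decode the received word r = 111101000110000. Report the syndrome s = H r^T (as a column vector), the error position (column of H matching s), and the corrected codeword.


s = (0, 0, 1, 1)^T, error position = 3, corrected codeword c = 110101000110000

Compute s = H r^T mod 2 one row at a time:
  s_1 = 0 + 0 + 1 + 1 + 0 + 0 + 0 + 0 = 2 ≡ 0 (mod 2).
  s_2 = 1 + 0 + 1 + 0 + 0 + 0 + 0 + 0 = 2 ≡ 0 (mod 2).
  s_3 = 1 + 1 + 1 + 0 + 1 + 1 + 0 + 0 = 5 ≡ 1 (mod 2).
  s_4 = 1 + 1 + 0 + 0 + 0 + 1 + 0 + 0 = 3 ≡ 1 (mod 2).
s = (0, 0, 1, 1)^T — this equals column 3 of H (binary 0011), so error is at position 3.
Correct: flip bit 3 of r = 111101000110000 to get c = 110101000110000.


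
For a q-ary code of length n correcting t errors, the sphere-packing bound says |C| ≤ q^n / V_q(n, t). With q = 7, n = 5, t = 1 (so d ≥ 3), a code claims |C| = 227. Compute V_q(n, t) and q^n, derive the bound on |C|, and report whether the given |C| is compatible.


V_q(n, t) = 31, q^n = 16807, Hamming bound = 542, |C| = 227 ≤ bound (satisfied).

Step 1: Compute V_q(n, t) = Σ_{j=0}^1 C(n, j) (q−1)^j.
  j = 0: C(5,0)·(6)^0 = 1·1 = 1.
  j = 1: C(5,1)·(6)^1 = 5·6 = 30.
  V_q(n, t) = 1 + 30 = 31.
Step 2: q^n = 7^5 = 16807.
Step 3: Hamming bound ⌊q^n / V_q(n,t)⌋ = ⌊16807/31⌋ = 542.
Step 4: Compare |C| = 227 to 542: satisfied.
The claimed |C| lies below the Hamming bound.


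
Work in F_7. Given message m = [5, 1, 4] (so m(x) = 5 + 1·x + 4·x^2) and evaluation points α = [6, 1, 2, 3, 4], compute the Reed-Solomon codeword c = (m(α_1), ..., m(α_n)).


c = [1, 3, 2, 2, 3]

Message polynomial: m(x) = 5 + 1·x + 4·x^2 (mod 7).
For each evaluation point α_i, compute m(α_i) mod 7:
  α_1 = 6: Horner steps 4 → 4 → 1, so m(6) = 1.
  α_2 = 1: Horner steps 4 → 5 → 3, so m(1) = 3.
  α_3 = 2: Horner steps 4 → 2 → 2, so m(2) = 2.
  α_4 = 3: Horner steps 4 → 6 → 2, so m(3) = 2.
  α_5 = 4: Horner steps 4 → 3 → 3, so m(4) = 3.
Codeword c = [1, 3, 2, 2, 3] ∈ F_7^5.


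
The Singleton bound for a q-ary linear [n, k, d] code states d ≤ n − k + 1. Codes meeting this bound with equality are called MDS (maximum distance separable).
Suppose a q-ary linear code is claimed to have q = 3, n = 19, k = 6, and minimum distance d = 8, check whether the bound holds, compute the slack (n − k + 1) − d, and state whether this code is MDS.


Singleton RHS = n − k + 1 = 14, slack = 6, bound satisfied, not MDS.

Singleton bound: d ≤ n − k + 1.
Here n = 19, k = 6, so n − k + 1 = 14.
Given d = 8, check d ≤ 14: YES.
Slack = (n − k + 1) − d = 6.
The code is NOT MDS (slack = 6 > 0).
Description: the claimed parameters are [19, 6, 8]_3; such a code would be non-MDS.


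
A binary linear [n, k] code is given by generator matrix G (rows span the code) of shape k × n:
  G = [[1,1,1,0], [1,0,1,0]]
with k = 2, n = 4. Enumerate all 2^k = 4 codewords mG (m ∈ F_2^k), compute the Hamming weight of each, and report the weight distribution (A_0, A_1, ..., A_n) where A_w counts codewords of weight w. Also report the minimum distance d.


Weight distribution: A_0 = 1, A_1 = 1, A_2 = 1, A_3 = 1. Minimum distance d = 1.

Enumerate all 2^2 = 4 messages m ∈ F_2^2.
For each, compute codeword c = mG in F_2^4, then tally its weight.
  m = 00 → c = 0000, weight = 0.
  m = 10 → c = 1110, weight = 3.
  m = 01 → c = 1010, weight = 2.
  m = 11 → c = 0100, weight = 1.
Tally weights:
  weight 0: 1 codewords.
  weight 1: 1 codewords.
  weight 2: 1 codewords.
  weight 3: 1 codewords.
Minimum distance d = smallest w > 0 with A_w > 0 = 1.
Sanity: Σ A_w = 4 = 2^2 = 4 ✓.


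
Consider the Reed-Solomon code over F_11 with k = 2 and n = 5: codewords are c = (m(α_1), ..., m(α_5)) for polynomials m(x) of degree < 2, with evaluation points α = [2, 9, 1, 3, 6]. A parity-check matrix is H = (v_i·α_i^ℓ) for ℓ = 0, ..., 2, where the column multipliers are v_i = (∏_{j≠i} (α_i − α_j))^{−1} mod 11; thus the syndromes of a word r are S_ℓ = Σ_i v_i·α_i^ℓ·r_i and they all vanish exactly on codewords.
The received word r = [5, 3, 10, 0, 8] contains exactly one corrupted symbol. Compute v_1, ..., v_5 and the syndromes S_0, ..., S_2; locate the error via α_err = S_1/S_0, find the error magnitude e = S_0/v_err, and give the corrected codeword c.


S = (8, 4, 2), error at position 5, error magnitude e = 1, c = [5, 3, 10, 0, 7].

Step 1: column multipliers v_i = (∏_{j≠i}(α_i − α_j))^{−1} mod 11.
  i = 1 (α = 2): (2−9)(2−1)(2−3)(2−6) = (−7)·1·(−1)·(−4) = −28 ≡ 5, so v_1 = 5^{−1} = 9 (mod 11).
  i = 2 (α = 9): (9−2)(9−1)(9−3)(9−6) = 7·8·6·3 = 1008 ≡ 7, so v_2 = 7^{−1} = 8 (mod 11).
  i = 3 (α = 1): (1−2)(1−9)(1−3)(1−6) = (−1)·(−8)·(−2)·(−5) = 80 ≡ 3, so v_3 = 3^{−1} = 4 (mod 11).
  i = 4 (α = 3): (3−2)(3−9)(3−1)(3−6) = 1·(−6)·2·(−3) = 36 ≡ 3, so v_4 = 3^{−1} = 4 (mod 11).
  i = 5 (α = 6): (6−2)(6−9)(6−1)(6−3) = 4·(−3)·5·3 = −180 ≡ 7, so v_5 = 7^{−1} = 8 (mod 11).
  v = [9, 8, 4, 4, 8].
Step 2: syndromes of r = [5, 3, 10, 0, 8] (all sums mod 11).
  S_0 = Σ v_i r_i = 9·5 + 8·3 + 4·10 + 4·0 + 8·8 = 173 ≡ 8.
  S_1 = Σ v_i α_i r_i = 9·2·5 + 8·9·3 + 4·1·10 + 4·3·0 + 8·6·8 = 730 ≡ 4.
  α_i^2 mod 11 = [4, 4, 1, 9, 3].
  S_2 = Σ v_i α_i^2 r_i = 9·4·5 + 8·4·3 + 4·1·10 + 4·9·0 + 8·3·8 = 508 ≡ 2.
  S = (8, 4, 2) ≠ 0, so r is not a codeword (an error is present).
Step 3: locate the error. For a single error e at position i, S_ℓ = v_i·e·α_i^ℓ, so α_err = S_1/S_0.
  S_0^{−1} = 8^{−1} = 7 (mod 11), so α_err = 4·7 = 28 ≡ 6 = α_5. Error position i = 5.
  Consistency check: S_2/S_1 = 2·3 = 6 ≡ 6 = α_err ✓ (single-error assumption holds).
Step 4: error magnitude e = S_0/v_5 = S_0·∏_{j≠5}(α_5 − α_j) = 8·7 = 56 ≡ 1 (mod 11).
Step 5: correct position 5: c_5 = r_5 − e = 8 − 1 ≡ 7 (mod 11). Hence c = [5, 3, 10, 0, 7].
  Check: interpolating c through the α_i gives m(x) = 4 + 6·x (degree < 2) with m(α_i) = c_i for every i, so c is indeed a codeword.


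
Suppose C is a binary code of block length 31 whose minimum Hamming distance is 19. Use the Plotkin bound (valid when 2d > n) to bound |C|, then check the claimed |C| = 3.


Plotkin bound M ≤ 4; given |C| = 3 ≤ bound (satisfied).

Check applicability: 2d = 38, n = 31.
2d − n = 7 > 0, so Plotkin applies.
Compute d/(2d−n) = 19/7 ≈ 2.7143.
⌊d/(2d−n)⌋ = 2.
Plotkin bound: M ≤ 2·2 = 4.
Given |C| = 3, check: satisfied.
This |C| is below the Plotkin bound.


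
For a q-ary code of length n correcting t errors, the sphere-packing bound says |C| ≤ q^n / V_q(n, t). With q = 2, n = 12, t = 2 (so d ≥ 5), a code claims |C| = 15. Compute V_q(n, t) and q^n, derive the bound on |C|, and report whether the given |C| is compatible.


V_q(n, t) = 79, q^n = 4096, Hamming bound = 51, |C| = 15 ≤ bound (satisfied).

Step 1: Compute V_q(n, t) = Σ_{j=0}^2 C(n, j) (q−1)^j.
  j = 0: C(12,0)·(1)^0 = 1·1 = 1.
  j = 1: C(12,1)·(1)^1 = 12·1 = 12.
  j = 2: C(12,2)·(1)^2 = 66·1 = 66.
  V_q(n, t) = 1 + 12 + 66 = 79.
Step 2: q^n = 2^12 = 4096.
Step 3: Hamming bound ⌊q^n / V_q(n,t)⌋ = ⌊4096/79⌋ = 51.
Step 4: Compare |C| = 15 to 51: satisfied.
The claimed |C| lies below the Hamming bound.


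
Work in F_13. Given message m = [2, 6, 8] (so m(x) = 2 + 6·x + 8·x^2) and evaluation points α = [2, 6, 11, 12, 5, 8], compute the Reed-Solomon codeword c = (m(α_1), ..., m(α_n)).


c = [7, 1, 9, 4, 11, 3]

Message polynomial: m(x) = 2 + 6·x + 8·x^2 (mod 13).
For each evaluation point α_i, compute m(α_i) mod 13:
  α_1 = 2: Horner steps 8 → 9 → 7, so m(2) = 7.
  α_2 = 6: Horner steps 8 → 2 → 1, so m(6) = 1.
  α_3 = 11: Horner steps 8 → 3 → 9, so m(11) = 9.
  α_4 = 12: Horner steps 8 → 11 → 4, so m(12) = 4.
  α_5 = 5: Horner steps 8 → 7 → 11, so m(5) = 11.
  α_6 = 8: Horner steps 8 → 5 → 3, so m(8) = 3.
Codeword c = [7, 1, 9, 4, 11, 3] ∈ F_13^6.


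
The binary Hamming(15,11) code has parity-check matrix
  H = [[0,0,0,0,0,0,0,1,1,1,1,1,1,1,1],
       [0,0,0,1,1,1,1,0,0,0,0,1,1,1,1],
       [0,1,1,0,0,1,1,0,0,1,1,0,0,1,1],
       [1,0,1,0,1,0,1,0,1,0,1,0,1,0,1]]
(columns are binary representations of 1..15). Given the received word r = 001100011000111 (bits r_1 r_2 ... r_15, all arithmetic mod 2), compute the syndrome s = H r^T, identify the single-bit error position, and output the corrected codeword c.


s = (1, 0, 1, 0)^T, error position = 10, corrected codeword c = 001100011100111

Compute s = H r^T mod 2 one row at a time:
  s_1 = 1 + 1 + 0 + 0 + 0 + 1 + 1 + 1 = 5 ≡ 1 (mod 2).
  s_2 = 1 + 0 + 0 + 0 + 0 + 1 + 1 + 1 = 4 ≡ 0 (mod 2).
  s_3 = 0 + 1 + 0 + 0 + 0 + 0 + 1 + 1 = 3 ≡ 1 (mod 2).
  s_4 = 0 + 1 + 0 + 0 + 1 + 0 + 1 + 1 = 4 ≡ 0 (mod 2).
s = (1, 0, 1, 0)^T — this equals column 10 of H (binary 1010), so error is at position 10.
Correct: flip bit 10 of r = 001100011000111 to get c = 001100011100111.


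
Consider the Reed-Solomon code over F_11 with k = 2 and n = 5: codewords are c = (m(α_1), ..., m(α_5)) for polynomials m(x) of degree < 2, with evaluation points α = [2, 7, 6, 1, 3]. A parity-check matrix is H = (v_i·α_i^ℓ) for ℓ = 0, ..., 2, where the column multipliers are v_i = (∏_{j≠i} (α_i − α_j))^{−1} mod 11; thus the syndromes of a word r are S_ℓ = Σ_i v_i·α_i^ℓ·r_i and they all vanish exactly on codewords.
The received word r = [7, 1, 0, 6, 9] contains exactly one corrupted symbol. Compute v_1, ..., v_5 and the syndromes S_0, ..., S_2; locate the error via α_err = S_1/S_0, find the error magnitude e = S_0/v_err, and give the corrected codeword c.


S = (6, 7, 10), error at position 5, error magnitude e = 1, c = [7, 1, 0, 6, 8].

Step 1: column multipliers v_i = (∏_{j≠i}(α_i − α_j))^{−1} mod 11.
  i = 1 (α = 2): (2−7)(2−6)(2−1)(2−3) = (−5)·(−4)·1·(−1) = −20 ≡ 2, so v_1 = 2^{−1} = 6 (mod 11).
  i = 2 (α = 7): (7−2)(7−6)(7−1)(7−3) = 5·1·6·4 = 120 ≡ 10, so v_2 = 10^{−1} = 10 (mod 11).
  i = 3 (α = 6): (6−2)(6−7)(6−1)(6−3) = 4·(−1)·5·3 = −60 ≡ 6, so v_3 = 6^{−1} = 2 (mod 11).
  i = 4 (α = 1): (1−2)(1−7)(1−6)(1−3) = (−1)·(−6)·(−5)·(−2) = 60 ≡ 5, so v_4 = 5^{−1} = 9 (mod 11).
  i = 5 (α = 3): (3−2)(3−7)(3−6)(3−1) = 1·(−4)·(−3)·2 = 24 ≡ 2, so v_5 = 2^{−1} = 6 (mod 11).
  v = [6, 10, 2, 9, 6].
Step 2: syndromes of r = [7, 1, 0, 6, 9] (all sums mod 11).
  S_0 = Σ v_i r_i = 6·7 + 10·1 + 2·0 + 9·6 + 6·9 = 160 ≡ 6.
  S_1 = Σ v_i α_i r_i = 6·2·7 + 10·7·1 + 2·6·0 + 9·1·6 + 6·3·9 = 370 ≡ 7.
  α_i^2 mod 11 = [4, 5, 3, 1, 9].
  S_2 = Σ v_i α_i^2 r_i = 6·4·7 + 10·5·1 + 2·3·0 + 9·1·6 + 6·9·9 = 758 ≡ 10.
  S = (6, 7, 10) ≠ 0, so r is not a codeword (an error is present).
Step 3: locate the error. For a single error e at position i, S_ℓ = v_i·e·α_i^ℓ, so α_err = S_1/S_0.
  S_0^{−1} = 6^{−1} = 2 (mod 11), so α_err = 7·2 = 14 ≡ 3 = α_5. Error position i = 5.
  Consistency check: S_2/S_1 = 10·8 = 80 ≡ 3 = α_err ✓ (single-error assumption holds).
Step 4: error magnitude e = S_0/v_5 = S_0·∏_{j≠5}(α_5 − α_j) = 6·2 = 12 ≡ 1 (mod 11).
Step 5: correct position 5: c_5 = r_5 − e = 9 − 1 ≡ 8 (mod 11). Hence c = [7, 1, 0, 6, 8].
  Check: interpolating c through the α_i gives m(x) = 5 + 1·x (degree < 2) with m(α_i) = c_i for every i, so c is indeed a codeword.


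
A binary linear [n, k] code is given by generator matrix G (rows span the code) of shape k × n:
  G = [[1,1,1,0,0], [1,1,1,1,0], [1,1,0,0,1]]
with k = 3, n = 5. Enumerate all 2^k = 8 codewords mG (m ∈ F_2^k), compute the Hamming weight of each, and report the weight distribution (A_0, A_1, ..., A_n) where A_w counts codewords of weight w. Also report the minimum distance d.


Weight distribution: A_0 = 1, A_1 = 1, A_2 = 1, A_3 = 3, A_4 = 2. Minimum distance d = 1.

Enumerate all 2^3 = 8 messages m ∈ F_2^3.
For each, compute codeword c = mG in F_2^5, then tally its weight.
  m = 000 → c = 00000, weight = 0.
  m = 100 → c = 11100, weight = 3.
  m = 010 → c = 11110, weight = 4.
  m = 110 → c = 00010, weight = 1.
  m = 001 → c = 11001, weight = 3.
  m = 101 → c = 00101, weight = 2.
  m = 011 → c = 00111, weight = 3.
  m = 111 → c = 11011, weight = 4.
Tally weights:
  weight 0: 1 codewords.
  weight 1: 1 codewords.
  weight 2: 1 codewords.
  weight 3: 3 codewords.
  weight 4: 2 codewords.
Minimum distance d = smallest w > 0 with A_w > 0 = 1.
Sanity: Σ A_w = 8 = 2^3 = 8 ✓.


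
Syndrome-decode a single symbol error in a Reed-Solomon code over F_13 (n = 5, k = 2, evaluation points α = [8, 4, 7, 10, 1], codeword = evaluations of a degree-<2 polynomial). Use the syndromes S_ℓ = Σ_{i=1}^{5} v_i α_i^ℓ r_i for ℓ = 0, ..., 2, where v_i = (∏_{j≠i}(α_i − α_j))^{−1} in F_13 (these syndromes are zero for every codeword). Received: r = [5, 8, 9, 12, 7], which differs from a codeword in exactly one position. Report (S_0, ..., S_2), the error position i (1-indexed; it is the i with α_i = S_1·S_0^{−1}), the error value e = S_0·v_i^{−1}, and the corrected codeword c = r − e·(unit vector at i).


S = (11, 6, 8), error at position 4, error magnitude e = 2, c = [5, 8, 9, 10, 7].

Step 1: column multipliers v_i = (∏_{j≠i}(α_i − α_j))^{−1} mod 13.
  i = 1 (α = 8): (8−4)(8−7)(8−10)(8−1) = 4·1·(−2)·7 = −56 ≡ 9, so v_1 = 9^{−1} = 3 (mod 13).
  i = 2 (α = 4): (4−8)(4−7)(4−10)(4−1) = (−4)·(−3)·(−6)·3 = −216 ≡ 5, so v_2 = 5^{−1} = 8 (mod 13).
  i = 3 (α = 7): (7−8)(7−4)(7−10)(7−1) = (−1)·3·(−3)·6 = 54 ≡ 2, so v_3 = 2^{−1} = 7 (mod 13).
  i = 4 (α = 10): (10−8)(10−4)(10−7)(10−1) = 2·6·3·9 = 324 ≡ 12, so v_4 = 12^{−1} = 12 (mod 13).
  i = 5 (α = 1): (1−8)(1−4)(1−7)(1−10) = (−7)·(−3)·(−6)·(−9) = 1134 ≡ 3, so v_5 = 3^{−1} = 9 (mod 13).
  v = [3, 8, 7, 12, 9].
Step 2: syndromes of r = [5, 8, 9, 12, 7] (all sums mod 13).
  S_0 = Σ v_i r_i = 3·5 + 8·8 + 7·9 + 12·12 + 9·7 = 349 ≡ 11.
  S_1 = Σ v_i α_i r_i = 3·8·5 + 8·4·8 + 7·7·9 + 12·10·12 + 9·1·7 = 2320 ≡ 6.
  α_i^2 mod 13 = [12, 3, 10, 9, 1].
  S_2 = Σ v_i α_i^2 r_i = 3·12·5 + 8·3·8 + 7·10·9 + 12·9·12 + 9·1·7 = 2361 ≡ 8.
  S = (11, 6, 8) ≠ 0, so r is not a codeword (an error is present).
Step 3: locate the error. For a single error e at position i, S_ℓ = v_i·e·α_i^ℓ, so α_err = S_1/S_0.
  S_0^{−1} = 11^{−1} = 6 (mod 13), so α_err = 6·6 = 36 ≡ 10 = α_4. Error position i = 4.
  Consistency check: S_2/S_1 = 8·11 = 88 ≡ 10 = α_err ✓ (single-error assumption holds).
Step 4: error magnitude e = S_0/v_4 = S_0·∏_{j≠4}(α_4 − α_j) = 11·12 = 132 ≡ 2 (mod 13).
Step 5: correct position 4: c_4 = r_4 − e = 12 − 2 ≡ 10 (mod 13). Hence c = [5, 8, 9, 10, 7].
  Check: interpolating c through the α_i gives m(x) = 11 + 9·x (degree < 2) with m(α_i) = c_i for every i, so c is indeed a codeword.


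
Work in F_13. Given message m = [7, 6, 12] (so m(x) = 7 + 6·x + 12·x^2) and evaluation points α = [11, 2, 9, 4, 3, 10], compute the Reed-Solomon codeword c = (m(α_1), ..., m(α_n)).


c = [4, 2, 6, 2, 3, 6]

Message polynomial: m(x) = 7 + 6·x + 12·x^2 (mod 13).
For each evaluation point α_i, compute m(α_i) mod 13:
  α_1 = 11: Horner steps 12 → 8 → 4, so m(11) = 4.
  α_2 = 2: Horner steps 12 → 4 → 2, so m(2) = 2.
  α_3 = 9: Horner steps 12 → 10 → 6, so m(9) = 6.
  α_4 = 4: Horner steps 12 → 2 → 2, so m(4) = 2.
  α_5 = 3: Horner steps 12 → 3 → 3, so m(3) = 3.
  α_6 = 10: Horner steps 12 → 9 → 6, so m(10) = 6.
Codeword c = [4, 2, 6, 2, 3, 6] ∈ F_13^6.


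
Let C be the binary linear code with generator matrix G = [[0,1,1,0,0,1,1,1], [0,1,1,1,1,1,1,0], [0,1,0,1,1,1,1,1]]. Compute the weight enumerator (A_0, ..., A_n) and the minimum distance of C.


Weight distribution: A_0 = 1, A_2 = 1, A_3 = 3, A_5 = 1, A_6 = 2. Minimum distance d = 2.

Enumerate all 2^3 = 8 messages m ∈ F_2^3.
For each, compute codeword c = mG in F_2^8, then tally its weight.
  m = 000 → c = 00000000, weight = 0.
  m = 100 → c = 01100111, weight = 5.
  m = 010 → c = 01111110, weight = 6.
  m = 110 → c = 00011001, weight = 3.
  m = 001 → c = 01011111, weight = 6.
  m = 101 → c = 00111000, weight = 3.
  m = 011 → c = 00100001, weight = 2.
  m = 111 → c = 01000110, weight = 3.
Tally weights:
  weight 0: 1 codewords.
  weight 2: 1 codewords.
  weight 3: 3 codewords.
  weight 5: 1 codewords.
  weight 6: 2 codewords.
Minimum distance d = smallest w > 0 with A_w > 0 = 2.
Sanity: Σ A_w = 8 = 2^3 = 8 ✓.


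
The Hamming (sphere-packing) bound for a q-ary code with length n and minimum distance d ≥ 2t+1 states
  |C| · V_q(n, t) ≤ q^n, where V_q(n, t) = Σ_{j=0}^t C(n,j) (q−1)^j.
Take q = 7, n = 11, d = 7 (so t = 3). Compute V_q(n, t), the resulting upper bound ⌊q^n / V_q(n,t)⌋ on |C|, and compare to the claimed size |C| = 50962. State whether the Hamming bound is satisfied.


V_q(n, t) = 37687, q^n = 1977326743, Hamming bound = 52467, |C| = 50962 ≤ bound (satisfied).

Step 1: Compute V_q(n, t) = Σ_{j=0}^3 C(n, j) (q−1)^j.
  j = 0: C(11,0)·(6)^0 = 1·1 = 1.
  j = 1: C(11,1)·(6)^1 = 11·6 = 66.
  j = 2: C(11,2)·(6)^2 = 55·36 = 1980.
  j = 3: C(11,3)·(6)^3 = 165·216 = 35640.
  V_q(n, t) = 1 + 66 + 1980 + 35640 = 37687.
Step 2: q^n = 7^11 = 1977326743.
Step 3: Hamming bound ⌊q^n / V_q(n,t)⌋ = ⌊1977326743/37687⌋ = 52467.
Step 4: Compare |C| = 50962 to 52467: satisfied.
The claimed |C| lies below the Hamming bound.
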